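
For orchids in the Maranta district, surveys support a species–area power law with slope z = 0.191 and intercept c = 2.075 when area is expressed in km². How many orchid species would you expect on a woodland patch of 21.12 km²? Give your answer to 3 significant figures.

3.72

S = 2.075 × 21.12^0.191 = 2.075 × 1.791 ≈ 3.716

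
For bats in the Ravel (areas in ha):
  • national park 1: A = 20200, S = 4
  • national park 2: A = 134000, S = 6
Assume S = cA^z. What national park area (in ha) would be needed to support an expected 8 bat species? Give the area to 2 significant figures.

510000 ha

z = ln(6/4) / ln(134000/20200) = 0.4055 / 1.8922 = 0.2143
c = 4 / 20200^0.2143 = 4 / 8.367 = 0.4781
A = (8/0.4781)^(1/0.2143) ⇒ ln A = ln(16.73)/0.2143 = 13.1481
A = e^13.1481 ≈ 513036 ha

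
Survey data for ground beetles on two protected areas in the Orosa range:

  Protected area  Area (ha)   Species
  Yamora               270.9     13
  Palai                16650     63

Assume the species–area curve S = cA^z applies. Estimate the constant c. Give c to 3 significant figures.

z = ln(S₂/S₁) / ln(A₂/A₁) = ln(63/13) / ln(16650/270.9) = 1.5782 / 4.1184 = 0.3832
c = S₁ / A₁^z = 13 / 270.9^0.3832 = 13 / 8.556 = 1.519

1.52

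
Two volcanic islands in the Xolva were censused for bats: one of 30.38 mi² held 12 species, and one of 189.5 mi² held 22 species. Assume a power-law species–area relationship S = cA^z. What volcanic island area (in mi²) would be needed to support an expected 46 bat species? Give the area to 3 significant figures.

1760 mi²

z = ln(22/12) / ln(189.5/30.38) = 0.6061 / 1.8306 = 0.3311
c = 12 / 30.38^0.3311 = 12 / 3.097 = 3.875
A = (46/3.875)^(1/0.3311) ⇒ ln A = ln(11.87)/0.3311 = 7.4720
A = e^7.4720 ≈ 1758 mi²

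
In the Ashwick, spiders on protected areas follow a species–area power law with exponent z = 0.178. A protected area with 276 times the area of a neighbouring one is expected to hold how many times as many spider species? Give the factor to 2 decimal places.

2.72

S₂/S₁ = (A₂/A₁)^z = 276^0.178
ln(S₂/S₁) = 0.178 × ln 276 = 0.178 × 5.6204 = 1.0004
S₂/S₁ = e^1.0004 ≈ 2.719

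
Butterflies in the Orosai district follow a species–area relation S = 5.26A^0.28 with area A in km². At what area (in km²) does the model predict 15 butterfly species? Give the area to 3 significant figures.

15 = 5.26 × A^0.28  ⇒  A^0.28 = 15/5.26 = 2.852
ln A = ln(2.852) / 0.28 = 1.0479 / 0.28 = 3.7426
A = e^3.7426 ≈ 42.21 km²

42.2 km²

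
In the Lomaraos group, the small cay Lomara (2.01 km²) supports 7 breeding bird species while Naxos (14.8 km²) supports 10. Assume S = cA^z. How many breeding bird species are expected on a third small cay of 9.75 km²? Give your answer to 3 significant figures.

z = ln(10/7) / ln(14.8/2.01) = 0.3567 / 1.9965 = 0.1787
c = 7 / 2.01^0.1787 = 7 / 1.133 = 6.179
S₃ = 6.179 × 9.75^0.1787 = 6.179 × 1.502 ≈ 9.282

9.28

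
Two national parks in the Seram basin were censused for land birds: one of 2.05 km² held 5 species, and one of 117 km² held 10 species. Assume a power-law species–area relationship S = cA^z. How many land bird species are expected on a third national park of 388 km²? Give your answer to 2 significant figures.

12

z = ln(10/5) / ln(117/2.05) = 0.6931 / 4.0443 = 0.1714
c = 5 / 2.05^0.1714 = 5 / 1.131 = 4.421
S₃ = 4.421 × 388^0.1714 = 4.421 × 2.778 ≈ 12.28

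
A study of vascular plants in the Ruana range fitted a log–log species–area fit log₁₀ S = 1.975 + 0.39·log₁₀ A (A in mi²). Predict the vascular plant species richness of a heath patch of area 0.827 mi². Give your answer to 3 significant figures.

S = 94.41 × 0.827^0.39
ln S = ln 94.41 + 0.39 × ln 0.827 = 4.5476 + 0.39 × -0.1900 = 4.4735
S = e^4.4735 ≈ 87.67

87.7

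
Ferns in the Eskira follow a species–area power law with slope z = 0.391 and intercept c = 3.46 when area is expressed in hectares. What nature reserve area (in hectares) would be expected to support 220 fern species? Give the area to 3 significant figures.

40900 hectares

220 = 3.46 × A^0.391  ⇒  A^0.391 = 220/3.46 = 63.58
ln A = ln(63.58) / 0.391 = 4.1524 / 0.391 = 10.6198
A = e^10.6198 ≈ 40939 hectares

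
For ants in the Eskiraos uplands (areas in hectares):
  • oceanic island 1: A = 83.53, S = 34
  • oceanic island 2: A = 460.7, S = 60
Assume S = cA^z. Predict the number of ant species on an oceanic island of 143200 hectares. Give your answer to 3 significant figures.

405

z = ln(60/34) / ln(460.7/83.53) = 0.5680 / 1.7075 = 0.3326
c = 34 / 83.53^0.3326 = 34 / 4.358 = 7.802
S₃ = 7.802 × 143200^0.3326 = 7.802 × 51.88 ≈ 404.8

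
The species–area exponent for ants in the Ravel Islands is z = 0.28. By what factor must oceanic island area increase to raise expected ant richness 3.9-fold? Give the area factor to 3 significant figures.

129

(A₂/A₁)^0.28 = 3.9, so A₂/A₁ = 3.9^(1/0.28) = 3.9^3.571
ln(A₂/A₁) = ln 3.9 / 0.28 = 1.3610 / 0.28 = 4.8606
A₂/A₁ = e^4.8606 ≈ 129.1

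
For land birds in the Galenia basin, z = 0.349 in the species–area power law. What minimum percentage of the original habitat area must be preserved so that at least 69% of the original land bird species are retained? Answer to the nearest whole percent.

35%

Need (A_new/A_old)^0.349 = 0.69, so A_new/A_old = 0.69^(1/0.349) = 0.69^2.865
ln(A_new/A_old) = ln 0.69 / 0.349 = -0.3711 / 0.349 = -1.0632
A_new/A_old = e^-1.0632 ≈ 0.3453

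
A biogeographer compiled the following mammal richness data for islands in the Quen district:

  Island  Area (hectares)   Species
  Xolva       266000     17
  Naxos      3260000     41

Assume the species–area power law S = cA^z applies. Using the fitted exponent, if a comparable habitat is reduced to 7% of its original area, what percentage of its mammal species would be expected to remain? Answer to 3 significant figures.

z = ln(41/17) / ln(3260000/266000) = 0.8804 / 2.5060 = 0.3513
S_new/S_old = (A_new/A_old)^z = 0.07^0.3513 = exp(0.3513 × -2.6593) = 0.3929

39.3%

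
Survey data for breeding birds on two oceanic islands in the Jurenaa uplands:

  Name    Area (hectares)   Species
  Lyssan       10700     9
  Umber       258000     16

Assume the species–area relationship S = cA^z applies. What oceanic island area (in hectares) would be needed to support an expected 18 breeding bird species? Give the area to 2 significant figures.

z = ln(16/9) / ln(258000/10700) = 0.5754 / 3.1827 = 0.1808
c = 9 / 10700^0.1808 = 9 / 5.351 = 1.682
A = (18/1.682)^(1/0.1808) ⇒ ln A = ln(10.7)/0.1808 = 13.1122
A = e^13.1122 ≈ 494969 hectares

490000 hectares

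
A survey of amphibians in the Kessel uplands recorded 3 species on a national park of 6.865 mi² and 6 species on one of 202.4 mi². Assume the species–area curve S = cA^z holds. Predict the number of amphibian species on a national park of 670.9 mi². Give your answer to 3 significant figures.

z = ln(6/3) / ln(202.4/6.865) = 0.6931 / 3.3838 = 0.2048
c = 3 / 6.865^0.2048 = 3 / 1.484 = 2.022
S₃ = 2.022 × 670.9^0.2048 = 2.022 × 3.793 ≈ 7.669

7.67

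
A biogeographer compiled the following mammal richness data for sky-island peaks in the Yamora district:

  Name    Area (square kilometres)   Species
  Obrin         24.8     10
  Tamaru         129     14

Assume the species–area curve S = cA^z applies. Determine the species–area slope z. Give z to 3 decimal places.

0.204

Taking logs: ln S = ln c + z ln A, so z = (ln S₂ − ln S₁)/(ln A₂ − ln A₁).
z = ln(14/10) / ln(129/24.8) = ln(1.4) / ln(5.202) = 0.3365 / 1.6490 = 0.2041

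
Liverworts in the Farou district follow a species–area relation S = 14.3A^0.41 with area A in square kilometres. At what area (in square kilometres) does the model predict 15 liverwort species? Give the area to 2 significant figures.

15 = 14.3 × A^0.41  ⇒  A^0.41 = 15/14.3 = 1.049
ln A = ln(1.049) / 0.41 = 0.0478 / 0.41 = 0.1166
A = e^0.1166 ≈ 1.124 square kilometres

1.1 square kilometres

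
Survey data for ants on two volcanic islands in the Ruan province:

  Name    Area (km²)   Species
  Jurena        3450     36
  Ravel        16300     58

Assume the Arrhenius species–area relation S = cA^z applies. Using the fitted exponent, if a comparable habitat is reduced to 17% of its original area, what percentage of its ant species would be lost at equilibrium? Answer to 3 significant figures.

42.0%

z = ln(58/36) / ln(16300/3450) = 0.4769 / 1.5528 = 0.3071
S_new/S_old = (A_new/A_old)^z = 0.17^0.3071 = exp(0.3071 × -1.7720) = 0.5803
Fraction lost = 1 − 0.5803 = 0.4197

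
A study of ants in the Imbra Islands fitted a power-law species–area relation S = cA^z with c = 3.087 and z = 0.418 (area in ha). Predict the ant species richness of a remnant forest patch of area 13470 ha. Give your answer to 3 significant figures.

S = 3.087 × 13470^0.418 = 3.087 × 53.22 ≈ 164.3

164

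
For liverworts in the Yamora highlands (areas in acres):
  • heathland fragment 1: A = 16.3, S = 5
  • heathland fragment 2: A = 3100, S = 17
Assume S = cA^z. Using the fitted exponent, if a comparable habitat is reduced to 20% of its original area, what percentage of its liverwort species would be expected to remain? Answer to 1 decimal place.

z = ln(17/5) / ln(3100/16.3) = 1.2238 / 5.2480 = 0.2332
S_new/S_old = (A_new/A_old)^z = 0.2^0.2332 = exp(0.2332 × -1.6094) = 0.6871

68.7%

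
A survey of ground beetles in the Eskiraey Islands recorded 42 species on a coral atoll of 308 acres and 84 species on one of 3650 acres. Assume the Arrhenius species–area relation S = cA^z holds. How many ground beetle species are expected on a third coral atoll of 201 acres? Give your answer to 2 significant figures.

37

z = ln(84/42) / ln(3650/308) = 0.6931 / 2.4724 = 0.2804
c = 42 / 308^0.2804 = 42 / 4.985 = 8.425
S₃ = 8.425 × 201^0.2804 = 8.425 × 4.423 ≈ 37.26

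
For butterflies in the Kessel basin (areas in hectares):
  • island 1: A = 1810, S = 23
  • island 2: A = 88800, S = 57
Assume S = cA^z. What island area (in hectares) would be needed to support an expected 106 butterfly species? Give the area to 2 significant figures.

1300000 hectares

z = ln(57/23) / ln(88800/1810) = 0.9076 / 3.8931 = 0.2331
c = 23 / 1810^0.2331 = 23 / 5.747 = 4.002
A = (106/4.002)^(1/0.2331) ⇒ ln A = ln(26.49)/0.2331 = 14.0554
A = e^14.0554 ≈ 1271057 hectares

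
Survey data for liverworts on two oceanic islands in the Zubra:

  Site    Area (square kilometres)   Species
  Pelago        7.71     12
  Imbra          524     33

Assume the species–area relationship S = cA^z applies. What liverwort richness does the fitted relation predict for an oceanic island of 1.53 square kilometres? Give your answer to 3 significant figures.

8.14

z = ln(33/12) / ln(524/7.71) = 1.0116 / 4.2190 = 0.2398
c = 12 / 7.71^0.2398 = 12 / 1.632 = 7.353
S₃ = 7.353 × 1.53^0.2398 = 7.353 × 1.107 ≈ 8.143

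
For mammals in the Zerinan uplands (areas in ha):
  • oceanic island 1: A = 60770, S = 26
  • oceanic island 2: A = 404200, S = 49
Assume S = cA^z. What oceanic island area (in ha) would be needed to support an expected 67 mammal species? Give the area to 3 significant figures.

1030000 ha

z = ln(49/26) / ln(404200/60770) = 0.6337 / 1.8948 = 0.3345
c = 26 / 60770^0.3345 = 26 / 39.8 = 0.6532
A = (67/0.6532)^(1/0.3345) ⇒ ln A = ln(102.6)/0.3345 = 13.8451
A = e^13.8451 ≈ 1030076 ha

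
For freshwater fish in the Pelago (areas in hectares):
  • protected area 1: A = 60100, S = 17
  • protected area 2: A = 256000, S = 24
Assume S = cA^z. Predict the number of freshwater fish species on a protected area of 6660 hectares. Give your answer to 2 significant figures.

z = ln(24/17) / ln(256000/60100) = 0.3448 / 1.4492 = 0.2380
c = 17 / 60100^0.2380 = 17 / 13.71 = 1.24
S₃ = 1.24 × 6660^0.2380 = 1.24 × 8.125 ≈ 10.07

10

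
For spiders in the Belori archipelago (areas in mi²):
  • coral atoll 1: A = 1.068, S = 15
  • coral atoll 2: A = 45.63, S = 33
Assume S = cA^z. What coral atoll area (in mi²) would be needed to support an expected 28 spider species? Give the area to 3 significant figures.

z = ln(33/15) / ln(45.63/1.068) = 0.7885 / 3.7548 = 0.2100
c = 15 / 1.068^0.2100 = 15 / 1.014 = 14.79
A = (28/14.79)^(1/0.2100) ⇒ ln A = ln(1.893)/0.2100 = 3.0381
A = e^3.0381 ≈ 20.87 mi²

20.9 mi²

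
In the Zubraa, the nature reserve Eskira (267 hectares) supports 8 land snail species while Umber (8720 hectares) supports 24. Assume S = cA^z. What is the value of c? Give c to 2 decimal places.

z = ln(S₂/S₁) / ln(A₂/A₁) = ln(24/8) / ln(8720/267) = 1.0986 / 3.4861 = 0.3151
c = S₁ / A₁^z = 8 / 267^0.3151 = 8 / 5.817 = 1.375

1.38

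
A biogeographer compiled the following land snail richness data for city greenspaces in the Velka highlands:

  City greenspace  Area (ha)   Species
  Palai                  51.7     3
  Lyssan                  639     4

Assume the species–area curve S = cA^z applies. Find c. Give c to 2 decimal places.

1.91

z = ln(S₂/S₁) / ln(A₂/A₁) = ln(4/3) / ln(639/51.7) = 0.2877 / 2.5144 = 0.1144
c = S₁ / A₁^z = 3 / 51.7^0.1144 = 3 / 1.571 = 1.91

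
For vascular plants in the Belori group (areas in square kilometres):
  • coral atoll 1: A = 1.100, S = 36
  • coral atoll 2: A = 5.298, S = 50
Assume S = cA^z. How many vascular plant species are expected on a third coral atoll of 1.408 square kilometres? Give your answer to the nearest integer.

z = ln(50/36) / ln(5.298/1.1) = 0.3285 / 1.5720 = 0.2090
c = 36 / 1.1^0.2090 = 36 / 1.02 = 35.29
S₃ = 35.29 × 1.408^0.2090 = 35.29 × 1.074 ≈ 37.91

38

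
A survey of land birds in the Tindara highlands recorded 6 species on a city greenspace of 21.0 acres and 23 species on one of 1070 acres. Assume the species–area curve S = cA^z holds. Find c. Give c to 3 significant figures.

2.12

z = ln(S₂/S₁) / ln(A₂/A₁) = ln(23/6) / ln(1070/21) = 1.3437 / 3.9309 = 0.3418
c = S₁ / A₁^z = 6 / 21^0.3418 = 6 / 2.831 = 2.119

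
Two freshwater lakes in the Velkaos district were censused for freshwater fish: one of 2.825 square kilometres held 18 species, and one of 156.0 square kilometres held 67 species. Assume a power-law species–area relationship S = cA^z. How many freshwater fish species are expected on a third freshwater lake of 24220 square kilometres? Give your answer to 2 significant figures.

350

z = ln(67/18) / ln(156/2.825) = 1.3143 / 4.0113 = 0.3277
c = 18 / 2.825^0.3277 = 18 / 1.405 = 12.81
S₃ = 12.81 × 24220^0.3277 = 12.81 × 27.32 ≈ 349.9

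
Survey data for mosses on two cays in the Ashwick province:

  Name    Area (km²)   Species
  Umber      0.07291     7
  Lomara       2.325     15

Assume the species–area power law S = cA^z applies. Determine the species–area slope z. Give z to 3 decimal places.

0.220

Taking logs: ln S = ln c + z ln A, so z = (ln S₂ − ln S₁)/(ln A₂ − ln A₁).
z = ln(15/7) / ln(2.325/0.07291) = ln(2.143) / ln(31.89) = 0.7621 / 3.4622 = 0.2201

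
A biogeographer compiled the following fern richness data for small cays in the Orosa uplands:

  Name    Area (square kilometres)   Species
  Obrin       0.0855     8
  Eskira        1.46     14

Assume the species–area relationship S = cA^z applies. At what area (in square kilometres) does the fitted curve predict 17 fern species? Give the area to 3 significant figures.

3.91 square kilometres

z = ln(14/8) / ln(1.46/0.0855) = 0.5596 / 2.8377 = 0.1972
c = 8 / 0.0855^0.1972 = 8 / 0.6157 = 12.99
A = (17/12.99)^(1/0.1972) ⇒ ln A = ln(1.308)/0.1972 = 1.3630
A = e^1.3630 ≈ 3.908 square kilometres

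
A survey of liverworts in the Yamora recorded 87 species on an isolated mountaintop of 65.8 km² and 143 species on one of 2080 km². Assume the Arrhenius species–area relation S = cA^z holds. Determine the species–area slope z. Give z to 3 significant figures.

0.144

Taking logs: ln S = ln c + z ln A, so z = (ln S₂ − ln S₁)/(ln A₂ − ln A₁).
z = ln(143/87) / ln(2080/65.8) = ln(1.644) / ln(31.61) = 0.4969 / 3.4535 = 0.1439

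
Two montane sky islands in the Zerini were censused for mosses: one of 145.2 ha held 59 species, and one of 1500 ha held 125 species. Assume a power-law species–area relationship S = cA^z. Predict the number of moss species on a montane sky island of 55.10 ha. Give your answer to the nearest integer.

43

z = ln(125/59) / ln(1500/145.2) = 0.7508 / 2.3351 = 0.3215
c = 59 / 145.2^0.3215 = 59 / 4.956 = 11.91
S₃ = 11.91 × 55.1^0.3215 = 11.91 × 3.629 ≈ 43.21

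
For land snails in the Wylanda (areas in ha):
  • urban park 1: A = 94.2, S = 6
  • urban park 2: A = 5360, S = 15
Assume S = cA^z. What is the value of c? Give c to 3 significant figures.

2.14

z = ln(S₂/S₁) / ln(A₂/A₁) = ln(15/6) / ln(5360/94.2) = 0.9163 / 4.0413 = 0.2267
c = S₁ / A₁^z = 6 / 94.2^0.2267 = 6 / 2.803 = 2.141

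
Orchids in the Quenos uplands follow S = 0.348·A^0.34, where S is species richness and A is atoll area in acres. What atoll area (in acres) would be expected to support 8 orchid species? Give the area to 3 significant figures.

8 = 0.348 × A^0.34  ⇒  A^0.34 = 8/0.348 = 22.99
ln A = ln(22.99) / 0.34 = 3.1350 / 0.34 = 9.2206
A = e^9.2206 ≈ 10103 acres

10100 acres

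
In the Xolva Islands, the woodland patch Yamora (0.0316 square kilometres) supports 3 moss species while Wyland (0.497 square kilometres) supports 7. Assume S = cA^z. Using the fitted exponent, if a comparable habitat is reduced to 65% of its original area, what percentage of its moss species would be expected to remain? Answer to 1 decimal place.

87.6%

z = ln(7/3) / ln(0.497/0.0316) = 0.8473 / 2.7554 = 0.3075
S_new/S_old = (A_new/A_old)^z = 0.65^0.3075 = exp(0.3075 × -0.4308) = 0.8759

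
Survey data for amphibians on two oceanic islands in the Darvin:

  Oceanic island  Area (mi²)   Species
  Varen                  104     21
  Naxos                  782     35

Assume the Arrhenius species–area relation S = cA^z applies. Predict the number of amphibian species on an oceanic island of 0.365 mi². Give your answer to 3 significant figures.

z = ln(35/21) / ln(782/104) = 0.5108 / 2.0175 = 0.2532
c = 21 / 104^0.2532 = 21 / 3.241 = 6.479
S₃ = 6.479 × 0.365^0.2532 = 6.479 × 0.7748 ≈ 5.02

5.02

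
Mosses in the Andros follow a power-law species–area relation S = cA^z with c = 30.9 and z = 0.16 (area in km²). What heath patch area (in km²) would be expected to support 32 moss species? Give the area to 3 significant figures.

1.24 km²

32 = 30.9 × A^0.16  ⇒  A^0.16 = 32/30.9 = 1.036
ln A = ln(1.036) / 0.16 = 0.0350 / 0.16 = 0.2186
A = e^0.2186 ≈ 1.244 km²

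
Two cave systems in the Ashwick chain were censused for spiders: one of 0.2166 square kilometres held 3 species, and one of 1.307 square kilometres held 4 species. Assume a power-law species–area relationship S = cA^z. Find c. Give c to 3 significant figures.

z = ln(S₂/S₁) / ln(A₂/A₁) = ln(4/3) / ln(1.307/0.2166) = 0.2877 / 1.7974 = 0.1601
c = S₁ / A₁^z = 3 / 0.2166^0.1601 = 3 / 0.7828 = 3.832

3.83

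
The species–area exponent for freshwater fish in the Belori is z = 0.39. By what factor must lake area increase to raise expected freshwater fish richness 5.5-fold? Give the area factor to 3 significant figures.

79.1

(A₂/A₁)^0.39 = 5.5, so A₂/A₁ = 5.5^(1/0.39) = 5.5^2.564
ln(A₂/A₁) = ln 5.5 / 0.39 = 1.7047 / 0.39 = 4.3711
A₂/A₁ = e^4.3711 ≈ 79.13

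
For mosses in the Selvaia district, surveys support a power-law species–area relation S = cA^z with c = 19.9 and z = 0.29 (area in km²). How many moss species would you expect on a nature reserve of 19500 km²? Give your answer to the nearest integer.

349

S = 19.9 × 19500^0.29 = 19.9 × 17.54 ≈ 349.1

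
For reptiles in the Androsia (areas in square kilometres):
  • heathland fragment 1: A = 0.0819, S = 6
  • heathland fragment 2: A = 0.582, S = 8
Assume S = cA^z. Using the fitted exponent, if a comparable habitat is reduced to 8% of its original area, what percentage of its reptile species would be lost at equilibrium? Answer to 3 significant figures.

z = ln(8/6) / ln(0.582/0.0819) = 0.2877 / 1.9610 = 0.1467
S_new/S_old = (A_new/A_old)^z = 0.08^0.1467 = exp(0.1467 × -2.5257) = 0.6904
Fraction lost = 1 − 0.6904 = 0.3096

31.0%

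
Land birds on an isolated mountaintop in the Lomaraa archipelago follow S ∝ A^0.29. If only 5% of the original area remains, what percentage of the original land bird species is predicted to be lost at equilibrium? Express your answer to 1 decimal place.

58.1%

S_new/S_old = (A_new/A_old)^z = 0.05^0.29
= exp(0.29 × ln 0.05) = exp(0.29 × -2.9957) = exp(-0.8688) ≈ 0.4195
Fraction lost = 1 − 0.4195 = 0.5805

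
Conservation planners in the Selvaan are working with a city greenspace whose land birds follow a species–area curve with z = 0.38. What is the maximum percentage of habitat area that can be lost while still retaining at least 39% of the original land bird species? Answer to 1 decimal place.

91.6%

Need (A_new/A_old)^0.38 = 0.39, so A_new/A_old = 0.39^(1/0.38) = 0.39^2.632
ln(A_new/A_old) = ln 0.39 / 0.38 = -0.9416 / 0.38 = -2.4779
A_new/A_old = e^-2.4779 ≈ 0.08392
Fraction that can be lost = 1 − 0.08392 = 0.9161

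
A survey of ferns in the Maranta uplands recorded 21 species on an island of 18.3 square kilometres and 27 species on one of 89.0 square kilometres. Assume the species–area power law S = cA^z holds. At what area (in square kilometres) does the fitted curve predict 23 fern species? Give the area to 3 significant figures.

32.4 square kilometres

z = ln(27/21) / ln(89/18.3) = 0.2513 / 1.5817 = 0.1589
c = 21 / 18.3^0.1589 = 21 / 1.587 = 13.23
A = (23/13.23)^(1/0.1589) ⇒ ln A = ln(1.738)/0.1589 = 3.4795
A = e^3.4795 ≈ 32.44 square kilometres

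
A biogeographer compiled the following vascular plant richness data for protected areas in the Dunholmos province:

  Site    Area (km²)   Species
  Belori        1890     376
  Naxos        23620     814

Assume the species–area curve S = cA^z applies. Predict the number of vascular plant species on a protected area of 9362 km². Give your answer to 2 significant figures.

610

z = ln(814/376) / ln(23620/1890) = 0.7724 / 2.5255 = 0.3058
c = 376 / 1890^0.3058 = 376 / 10.05 = 37.42
S₃ = 37.42 × 9362^0.3058 = 37.42 × 16.39 ≈ 613.4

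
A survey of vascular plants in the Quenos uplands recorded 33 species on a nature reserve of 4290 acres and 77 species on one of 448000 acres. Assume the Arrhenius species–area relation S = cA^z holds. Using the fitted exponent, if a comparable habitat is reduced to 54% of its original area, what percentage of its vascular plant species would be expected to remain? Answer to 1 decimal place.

z = ln(77/33) / ln(448000/4290) = 0.8473 / 4.6485 = 0.1823
S_new/S_old = (A_new/A_old)^z = 0.54^0.1823 = exp(0.1823 × -0.6162) = 0.8938

89.4%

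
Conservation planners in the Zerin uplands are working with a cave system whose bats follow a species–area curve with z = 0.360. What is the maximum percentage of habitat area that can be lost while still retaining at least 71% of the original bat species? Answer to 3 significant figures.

Need (A_new/A_old)^0.36 = 0.71, so A_new/A_old = 0.71^(1/0.36) = 0.71^2.778
ln(A_new/A_old) = ln 0.71 / 0.36 = -0.3425 / 0.36 = -0.9514
A_new/A_old = e^-0.9514 ≈ 0.3862
Fraction that can be lost = 1 − 0.3862 = 0.6138

61.4%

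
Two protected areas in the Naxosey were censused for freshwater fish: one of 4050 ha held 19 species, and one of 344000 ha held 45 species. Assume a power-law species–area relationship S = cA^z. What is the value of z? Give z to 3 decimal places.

Taking logs: ln S = ln c + z ln A, so z = (ln S₂ − ln S₁)/(ln A₂ − ln A₁).
z = ln(45/19) / ln(344000/4050) = ln(2.368) / ln(84.94) = 0.8622 / 4.4419 = 0.1941

0.194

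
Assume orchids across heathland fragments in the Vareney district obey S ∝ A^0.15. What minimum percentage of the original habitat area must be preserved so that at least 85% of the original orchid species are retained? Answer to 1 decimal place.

33.8%

Need (A_new/A_old)^0.15 = 0.85, so A_new/A_old = 0.85^(1/0.15) = 0.85^6.667
ln(A_new/A_old) = ln 0.85 / 0.15 = -0.1625 / 0.15 = -1.0835
A_new/A_old = e^-1.0835 ≈ 0.3384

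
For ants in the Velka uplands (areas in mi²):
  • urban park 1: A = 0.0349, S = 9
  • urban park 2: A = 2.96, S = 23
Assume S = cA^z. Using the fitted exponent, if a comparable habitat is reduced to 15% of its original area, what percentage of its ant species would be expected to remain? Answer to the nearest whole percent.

67%

z = ln(23/9) / ln(2.96/0.0349) = 0.9383 / 4.4405 = 0.2113
S_new/S_old = (A_new/A_old)^z = 0.15^0.2113 = exp(0.2113 × -1.8971) = 0.6697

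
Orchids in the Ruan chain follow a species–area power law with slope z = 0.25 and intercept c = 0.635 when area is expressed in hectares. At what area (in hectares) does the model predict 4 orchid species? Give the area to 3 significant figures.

1570 hectares

4 = 0.635 × A^0.25  ⇒  A^0.25 = 4/0.635 = 6.299
ln A = ln(6.299) / 0.25 = 1.8404 / 0.25 = 7.3617
A = e^7.3617 ≈ 1575 hectares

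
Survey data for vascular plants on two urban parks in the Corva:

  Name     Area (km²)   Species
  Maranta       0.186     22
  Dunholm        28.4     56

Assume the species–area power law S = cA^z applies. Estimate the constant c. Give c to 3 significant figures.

z = ln(S₂/S₁) / ln(A₂/A₁) = ln(56/22) / ln(28.4/0.186) = 0.9343 / 5.0284 = 0.1858
c = S₁ / A₁^z = 22 / 0.186^0.1858 = 22 / 0.7316 = 30.07

30.1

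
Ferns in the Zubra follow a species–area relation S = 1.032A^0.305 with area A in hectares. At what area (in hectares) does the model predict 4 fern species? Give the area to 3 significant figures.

4 = 1.032 × A^0.305  ⇒  A^0.305 = 4/1.032 = 3.876
ln A = ln(3.876) / 0.305 = 1.3548 / 0.305 = 4.4420
A = e^4.4420 ≈ 84.94 hectares

84.9 hectares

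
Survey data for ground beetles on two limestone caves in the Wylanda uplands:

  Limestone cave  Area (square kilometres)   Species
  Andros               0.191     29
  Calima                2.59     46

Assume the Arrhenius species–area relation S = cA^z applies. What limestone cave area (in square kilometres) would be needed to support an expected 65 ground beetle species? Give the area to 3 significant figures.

z = ln(46/29) / ln(2.59/0.191) = 0.4613 / 2.6071 = 0.1770
c = 29 / 0.191^0.1770 = 29 / 0.7461 = 38.87
A = (65/38.87)^(1/0.1770) ⇒ ln A = ln(1.672)/0.1770 = 2.9055
A = e^2.9055 ≈ 18.27 square kilometres

18.3 square kilometres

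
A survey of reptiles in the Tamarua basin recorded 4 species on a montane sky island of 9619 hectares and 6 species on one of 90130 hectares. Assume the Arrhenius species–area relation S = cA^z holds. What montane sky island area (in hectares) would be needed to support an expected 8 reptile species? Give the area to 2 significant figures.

z = ln(6/4) / ln(90130/9619) = 0.4055 / 2.2375 = 0.1812
c = 4 / 9619^0.1812 = 4 / 5.27 = 0.759
A = (8/0.759)^(1/0.1812) ⇒ ln A = ln(10.54)/0.1812 = 12.9965
A = e^12.9965 ≈ 440889 hectares

440000 hectares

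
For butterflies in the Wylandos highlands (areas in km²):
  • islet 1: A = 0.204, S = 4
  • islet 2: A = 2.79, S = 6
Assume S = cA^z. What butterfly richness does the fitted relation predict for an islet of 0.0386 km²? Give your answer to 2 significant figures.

3.1

z = ln(6/4) / ln(2.79/0.204) = 0.4055 / 2.6157 = 0.1550
c = 4 / 0.204^0.1550 = 4 / 0.7816 = 5.118
S₃ = 5.118 × 0.0386^0.1550 = 5.118 × 0.6038 ≈ 3.09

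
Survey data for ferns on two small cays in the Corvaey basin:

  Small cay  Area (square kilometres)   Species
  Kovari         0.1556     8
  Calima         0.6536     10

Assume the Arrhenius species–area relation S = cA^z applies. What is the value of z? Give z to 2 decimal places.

0.16

Taking logs: ln S = ln c + z ln A, so z = (ln S₂ − ln S₁)/(ln A₂ − ln A₁).
z = ln(10/8) / ln(0.6536/0.1556) = ln(1.25) / ln(4.201) = 0.2231 / 1.4352 = 0.1555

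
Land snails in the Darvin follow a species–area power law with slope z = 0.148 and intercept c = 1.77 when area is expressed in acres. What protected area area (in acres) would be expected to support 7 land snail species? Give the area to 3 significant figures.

10800 acres

7 = 1.77 × A^0.148  ⇒  A^0.148 = 7/1.77 = 3.955
ln A = ln(3.955) / 0.148 = 1.3749 / 0.148 = 9.2901
A = e^9.2901 ≈ 10830 acres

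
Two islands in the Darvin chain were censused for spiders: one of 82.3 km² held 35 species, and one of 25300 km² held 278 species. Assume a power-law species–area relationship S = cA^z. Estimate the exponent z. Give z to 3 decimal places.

0.362

Taking logs: ln S = ln c + z ln A, so z = (ln S₂ − ln S₁)/(ln A₂ − ln A₁).
z = ln(278/35) / ln(25300/82.3) = ln(7.943) / ln(307.4) = 2.0723 / 5.7282 = 0.3618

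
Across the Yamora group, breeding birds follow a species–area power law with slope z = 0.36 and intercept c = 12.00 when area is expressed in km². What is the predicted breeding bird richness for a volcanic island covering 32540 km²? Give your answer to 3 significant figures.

S = 12 × 32540^0.36 = 12 × 42.12 ≈ 505.4

505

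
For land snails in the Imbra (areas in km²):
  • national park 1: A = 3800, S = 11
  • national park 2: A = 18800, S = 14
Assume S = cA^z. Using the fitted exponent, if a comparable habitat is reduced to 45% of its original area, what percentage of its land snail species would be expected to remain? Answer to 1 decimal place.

z = ln(14/11) / ln(18800/3800) = 0.2412 / 1.5989 = 0.1508
S_new/S_old = (A_new/A_old)^z = 0.45^0.1508 = exp(0.1508 × -0.7985) = 0.8865

88.7%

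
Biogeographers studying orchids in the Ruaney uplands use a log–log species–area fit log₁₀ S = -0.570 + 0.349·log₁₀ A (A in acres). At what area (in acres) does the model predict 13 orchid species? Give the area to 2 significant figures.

67000 acres

13 = 0.2692 × A^0.349  ⇒  A^0.349 = 13/0.2692 = 48.3
ln A = ln(48.3) / 0.349 = 3.8774 / 0.349 = 11.1101
A = e^11.1101 ≈ 66842 acres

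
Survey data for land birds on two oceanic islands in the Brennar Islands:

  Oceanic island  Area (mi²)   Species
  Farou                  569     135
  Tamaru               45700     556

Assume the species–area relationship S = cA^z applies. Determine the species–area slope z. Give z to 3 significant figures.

0.323

Taking logs: ln S = ln c + z ln A, so z = (ln S₂ − ln S₁)/(ln A₂ − ln A₁).
z = ln(556/135) / ln(45700/569) = ln(4.119) / ln(80.32) = 1.4155 / 4.3860 = 0.3227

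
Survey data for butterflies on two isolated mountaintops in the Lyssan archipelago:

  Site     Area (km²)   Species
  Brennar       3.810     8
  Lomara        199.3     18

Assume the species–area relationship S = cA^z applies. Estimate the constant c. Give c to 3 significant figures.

z = ln(S₂/S₁) / ln(A₂/A₁) = ln(18/8) / ln(199.3/3.81) = 0.8109 / 3.9572 = 0.2049
c = S₁ / A₁^z = 8 / 3.81^0.2049 = 8 / 1.315 = 6.082

6.08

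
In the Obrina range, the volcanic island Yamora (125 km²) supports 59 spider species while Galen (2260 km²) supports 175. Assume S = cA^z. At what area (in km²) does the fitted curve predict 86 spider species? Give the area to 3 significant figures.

341 km²

z = ln(175/59) / ln(2260/125) = 1.0872 / 2.8948 = 0.3756
c = 59 / 125^0.3756 = 59 / 6.132 = 9.622
A = (86/9.622)^(1/0.3756) ⇒ ln A = ln(8.938)/0.3756 = 5.8316
A = e^5.8316 ≈ 340.9 km²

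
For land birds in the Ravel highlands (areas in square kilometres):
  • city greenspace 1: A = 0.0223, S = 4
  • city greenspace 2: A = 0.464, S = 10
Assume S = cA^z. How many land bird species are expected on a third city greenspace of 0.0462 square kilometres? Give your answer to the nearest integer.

z = ln(10/4) / ln(0.464/0.0223) = 0.9163 / 3.0353 = 0.3019
c = 4 / 0.0223^0.3019 = 4 / 0.3172 = 12.61
S₃ = 12.61 × 0.0462^0.3019 = 12.61 × 0.3953 ≈ 4.984

5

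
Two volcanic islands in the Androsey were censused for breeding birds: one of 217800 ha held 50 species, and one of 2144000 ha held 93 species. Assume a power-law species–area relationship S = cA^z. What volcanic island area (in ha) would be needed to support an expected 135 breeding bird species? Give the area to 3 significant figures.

8470000 ha

z = ln(93/50) / ln(2144000/217800) = 0.6206 / 2.2869 = 0.2714
c = 50 / 217800^0.2714 = 50 / 28.09 = 1.78
A = (135/1.78)^(1/0.2714) ⇒ ln A = ln(75.85)/0.2714 = 15.9515
A = e^15.9515 ≈ 8465490 ha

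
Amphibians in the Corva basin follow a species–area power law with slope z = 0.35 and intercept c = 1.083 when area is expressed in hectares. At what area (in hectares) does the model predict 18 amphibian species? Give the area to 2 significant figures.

3100 hectares

18 = 1.083 × A^0.35  ⇒  A^0.35 = 18/1.083 = 16.62
ln A = ln(16.62) / 0.35 = 2.8106 / 0.35 = 8.0304
A = e^8.0304 ≈ 3073 hectares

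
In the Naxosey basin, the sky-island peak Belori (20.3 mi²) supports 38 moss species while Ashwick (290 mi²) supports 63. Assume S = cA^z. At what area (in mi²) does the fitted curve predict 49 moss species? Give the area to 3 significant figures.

77.3 mi²

z = ln(63/38) / ln(290/20.3) = 0.5055 / 2.6593 = 0.1901
c = 38 / 20.3^0.1901 = 38 / 1.772 = 21.44
A = (49/21.44)^(1/0.1901) ⇒ ln A = ln(2.285)/0.1901 = 4.3479
A = e^4.3479 ≈ 77.32 mi²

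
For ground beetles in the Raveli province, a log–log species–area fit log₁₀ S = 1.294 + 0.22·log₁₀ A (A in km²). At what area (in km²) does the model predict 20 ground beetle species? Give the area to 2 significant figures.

20 = 19.68 × A^0.22  ⇒  A^0.22 = 20/19.68 = 1.016
ln A = ln(1.016) / 0.22 = 0.0162 / 0.22 = 0.0736
A = e^0.0736 ≈ 1.076 km²

1.1 km²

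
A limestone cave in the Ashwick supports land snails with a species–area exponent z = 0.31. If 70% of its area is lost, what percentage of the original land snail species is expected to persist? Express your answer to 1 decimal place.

S_new/S_old = (A_new/A_old)^z = 0.3^0.31
= exp(0.31 × ln 0.3) = exp(0.31 × -1.2040) = exp(-0.3732) ≈ 0.6885

68.9%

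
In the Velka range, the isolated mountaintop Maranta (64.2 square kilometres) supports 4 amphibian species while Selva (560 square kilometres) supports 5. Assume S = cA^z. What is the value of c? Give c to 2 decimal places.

2.61

z = ln(S₂/S₁) / ln(A₂/A₁) = ln(5/4) / ln(560/64.2) = 0.2231 / 2.1659 = 0.1030
c = S₁ / A₁^z = 4 / 64.2^0.1030 = 4 / 1.535 = 2.605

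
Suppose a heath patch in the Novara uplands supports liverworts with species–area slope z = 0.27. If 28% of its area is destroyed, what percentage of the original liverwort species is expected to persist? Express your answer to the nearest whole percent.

92%

S_new/S_old = (A_new/A_old)^z = 0.72^0.27
= exp(0.27 × ln 0.72) = exp(0.27 × -0.3285) = exp(-0.0887) ≈ 0.9151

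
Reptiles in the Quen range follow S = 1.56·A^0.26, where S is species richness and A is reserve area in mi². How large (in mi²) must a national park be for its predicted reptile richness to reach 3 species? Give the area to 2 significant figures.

12 mi²

3 = 1.56 × A^0.26  ⇒  A^0.26 = 3/1.56 = 1.923
ln A = ln(1.923) / 0.26 = 0.6539 / 0.26 = 2.5151
A = e^2.5151 ≈ 12.37 mi²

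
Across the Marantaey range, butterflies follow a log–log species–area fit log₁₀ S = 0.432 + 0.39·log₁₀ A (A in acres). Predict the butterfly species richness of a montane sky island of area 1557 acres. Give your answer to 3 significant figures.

47.5

S = 2.704 × 1557^0.39 = 2.704 × 17.58 ≈ 47.53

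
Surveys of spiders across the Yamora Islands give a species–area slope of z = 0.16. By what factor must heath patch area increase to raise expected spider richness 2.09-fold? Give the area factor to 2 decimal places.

(A₂/A₁)^0.16 = 2.09, so A₂/A₁ = 2.09^(1/0.16) = 2.09^6.25
ln(A₂/A₁) = ln 2.09 / 0.16 = 0.7372 / 0.16 = 4.6073
A₂/A₁ = e^4.6073 ≈ 100.2

100.21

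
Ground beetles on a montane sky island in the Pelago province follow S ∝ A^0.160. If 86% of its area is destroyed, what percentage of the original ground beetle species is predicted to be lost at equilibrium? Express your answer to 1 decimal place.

S_new/S_old = (A_new/A_old)^z = 0.14^0.16
= exp(0.16 × ln 0.14) = exp(0.16 × -1.9661) = exp(-0.3146) ≈ 0.7301
Fraction lost = 1 − 0.7301 = 0.2699

27.0%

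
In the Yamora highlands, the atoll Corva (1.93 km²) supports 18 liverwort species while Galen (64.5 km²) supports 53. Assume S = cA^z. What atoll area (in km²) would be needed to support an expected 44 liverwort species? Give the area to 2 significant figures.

35 km²

z = ln(53/18) / ln(64.5/1.93) = 1.0799 / 3.5091 = 0.3077
c = 18 / 1.93^0.3077 = 18 / 1.224 = 14.7
A = (44/14.7)^(1/0.3077) ⇒ ln A = ln(2.993)/0.3077 = 3.5619
A = e^3.5619 ≈ 35.23 km²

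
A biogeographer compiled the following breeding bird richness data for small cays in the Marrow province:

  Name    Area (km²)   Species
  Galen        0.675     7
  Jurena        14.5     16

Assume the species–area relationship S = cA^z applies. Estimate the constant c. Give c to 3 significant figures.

7.78

z = ln(S₂/S₁) / ln(A₂/A₁) = ln(16/7) / ln(14.5/0.675) = 0.8267 / 3.0672 = 0.2695
c = S₁ / A₁^z = 7 / 0.675^0.2695 = 7 / 0.8995 = 7.782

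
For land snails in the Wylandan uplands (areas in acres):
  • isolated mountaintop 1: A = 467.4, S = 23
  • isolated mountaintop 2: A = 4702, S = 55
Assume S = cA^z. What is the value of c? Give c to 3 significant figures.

z = ln(S₂/S₁) / ln(A₂/A₁) = ln(55/23) / ln(4702/467.4) = 0.8718 / 2.3086 = 0.3777
c = S₁ / A₁^z = 23 / 467.4^0.3777 = 23 / 10.19 = 2.257

2.26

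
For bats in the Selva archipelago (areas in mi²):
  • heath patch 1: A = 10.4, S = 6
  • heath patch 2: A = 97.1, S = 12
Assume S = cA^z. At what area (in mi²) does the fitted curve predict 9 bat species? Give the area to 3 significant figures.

38.4 mi²

z = ln(12/6) / ln(97.1/10.4) = 0.6931 / 2.2339 = 0.3103
c = 6 / 10.4^0.3103 = 6 / 2.068 = 2.901
A = (9/2.901)^(1/0.3103) ⇒ ln A = ln(3.102)/0.3103 = 3.6486
A = e^3.6486 ≈ 38.42 mi²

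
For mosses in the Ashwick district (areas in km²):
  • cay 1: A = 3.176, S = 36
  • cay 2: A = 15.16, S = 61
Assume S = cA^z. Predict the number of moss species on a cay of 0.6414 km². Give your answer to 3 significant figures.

z = ln(61/36) / ln(15.16/3.176) = 0.5274 / 1.5630 = 0.3374
c = 36 / 3.176^0.3374 = 36 / 1.477 = 24.38
S₃ = 24.38 × 0.6414^0.3374 = 24.38 × 0.8608 ≈ 20.98

21.0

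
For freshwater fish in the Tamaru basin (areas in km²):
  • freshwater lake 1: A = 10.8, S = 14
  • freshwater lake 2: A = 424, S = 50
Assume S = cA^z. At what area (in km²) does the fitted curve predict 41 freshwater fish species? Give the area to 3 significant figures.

239 km²

z = ln(50/14) / ln(424/10.8) = 1.2730 / 3.6702 = 0.3468
c = 14 / 10.8^0.3468 = 14 / 2.283 = 6.133
A = (41/6.133)^(1/0.3468) ⇒ ln A = ln(6.685)/0.3468 = 5.4776
A = e^5.4776 ≈ 239.3 km²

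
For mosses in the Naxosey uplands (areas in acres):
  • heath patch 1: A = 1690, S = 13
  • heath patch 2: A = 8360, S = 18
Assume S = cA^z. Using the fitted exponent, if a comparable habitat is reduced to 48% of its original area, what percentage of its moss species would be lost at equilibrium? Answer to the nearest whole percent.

z = ln(18/13) / ln(8360/1690) = 0.3254 / 1.5987 = 0.2036
S_new/S_old = (A_new/A_old)^z = 0.48^0.2036 = exp(0.2036 × -0.7340) = 0.8612
Fraction lost = 1 − 0.8612 = 0.1388

14%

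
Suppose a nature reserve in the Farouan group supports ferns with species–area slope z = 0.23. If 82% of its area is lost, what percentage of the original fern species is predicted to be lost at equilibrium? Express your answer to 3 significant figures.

S_new/S_old = (A_new/A_old)^z = 0.18^0.23
= exp(0.23 × ln 0.18) = exp(0.23 × -1.7148) = exp(-0.3944) ≈ 0.6741
Fraction lost = 1 − 0.6741 = 0.3259

32.6%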